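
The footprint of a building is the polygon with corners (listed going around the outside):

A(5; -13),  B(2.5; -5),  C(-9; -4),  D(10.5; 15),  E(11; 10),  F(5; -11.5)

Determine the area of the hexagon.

192.25

Apply the shoelace (surveyor's) formula: 2A = Σ (x_i·y_{i+1} − x_{i+1}·y_i), indices taken mod 6.
Cross-terms: 7.5, -55, -93, -60, -176.5, -7.5  ⇒  Σ = -384.5
Area = |Σ|/2 = 192.25.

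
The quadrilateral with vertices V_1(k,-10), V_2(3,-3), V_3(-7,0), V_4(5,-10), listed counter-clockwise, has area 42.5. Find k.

The doubled signed area Σ (x_i y_{i+1} − x_{i+1} y_i) is linear in k.
With k=0 it equals 29; the coefficient of k is 7 (from the two edges through V_1).
So 7·k + 29 = 2·42.5 = 85 ⇒ k = 8.

8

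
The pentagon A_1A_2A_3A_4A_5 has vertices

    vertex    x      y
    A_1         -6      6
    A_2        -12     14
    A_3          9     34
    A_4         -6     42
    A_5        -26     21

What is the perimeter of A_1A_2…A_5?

110

|A_1A_2| = √((-6)² + (8)²) = √100 = 10
|A_2A_3| = √((21)² + (20)²) = √841 = 29
|A_3A_4| = √((-15)² + (8)²) = √289 = 17
|A_4A_5| = √((-20)² + (-21)²) = √841 = 29
|A_5A_1| = √((20)² + (-15)²) = √625 = 25
Perimeter = 10 + 29 + 17 + 29 + 25 = 110.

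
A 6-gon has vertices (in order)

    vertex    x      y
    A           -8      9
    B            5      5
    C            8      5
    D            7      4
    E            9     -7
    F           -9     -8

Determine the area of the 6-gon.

234

Apply Gauss's area formula: 2A = Σ (x_i·y_{i+1} − x_{i+1}·y_i), indices taken mod 6.
Cross-terms: -85, -15, -3, -85, -135, -145  ⇒  Σ = -468
Area = |Σ|/2 = 234.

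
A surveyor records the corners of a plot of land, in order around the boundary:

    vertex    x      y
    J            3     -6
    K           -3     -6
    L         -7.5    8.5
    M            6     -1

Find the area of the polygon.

91.5

Apply the shoelace formula: 2A = Σ (x_i·y_{i+1} − x_{i+1}·y_i), indices taken mod 4.
Σ = (-36) + (-70.5) + (-43.5) + (-33) = -183
Area = |Σ|/2 = 91.5.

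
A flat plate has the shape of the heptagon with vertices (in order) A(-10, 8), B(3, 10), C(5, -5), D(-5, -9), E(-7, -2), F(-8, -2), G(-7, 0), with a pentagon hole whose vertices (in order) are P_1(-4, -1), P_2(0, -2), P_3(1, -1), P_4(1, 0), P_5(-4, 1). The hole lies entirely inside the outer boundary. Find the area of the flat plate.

Outer boundary:
Apply the surveyor's formula: 2A = Σ (x_i·y_{i+1} − x_{i+1}·y_i), indices taken mod 7.
A→B: (-10)(10) − (3)(8) = -124
B→C: (3)(-5) − (5)(10) = -65
C→D: (5)(-9) − (-5)(-5) = -70
D→E: (-5)(-2) − (-7)(-9) = -53
E→F: (-7)(-2) − (-8)(-2) = -2
F→G: (-8)(0) − (-7)(-2) = -14
G→A: (-7)(8) − (-10)(0) = -56
Σ = -384
Area = |Σ|/2 = 192.
Hole:
Apply the surveyor's formula: 2A = Σ (x_i·y_{i+1} − x_{i+1}·y_i), indices taken mod 5.
Cross-terms: 8, 2, 1, 1, 8  ⇒  Σ = 20
Area = |Σ|/2 = 10.
Net area = 192 − 10 = 182.

182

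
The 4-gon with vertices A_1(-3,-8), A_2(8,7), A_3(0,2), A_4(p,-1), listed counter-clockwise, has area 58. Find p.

The doubled signed area Σ (x_i y_{i+1} − x_{i+1} y_i) is linear in p.
With p=0 it equals 56; the coefficient of p is -10 (from the two edges through A_4).
So -10·p + 56 = 2·58 = 116 ⇒ p = -6.

-6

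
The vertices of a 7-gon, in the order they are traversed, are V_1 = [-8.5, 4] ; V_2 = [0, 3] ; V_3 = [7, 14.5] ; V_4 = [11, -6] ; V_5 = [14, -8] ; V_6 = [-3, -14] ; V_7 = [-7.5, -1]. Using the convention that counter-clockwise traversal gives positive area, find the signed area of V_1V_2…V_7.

Apply the surveyor's formula: 2A = Σ (x_i·y_{i+1} − x_{i+1}·y_i), indices taken mod 7.
Cross-terms: -25.5, -21, -201.5, -4, -220, -102, -38.5  ⇒  Σ = -612.5
Signed area = Σ/2 = -306.25 (negative ⇒ clockwise traversal).

-306.25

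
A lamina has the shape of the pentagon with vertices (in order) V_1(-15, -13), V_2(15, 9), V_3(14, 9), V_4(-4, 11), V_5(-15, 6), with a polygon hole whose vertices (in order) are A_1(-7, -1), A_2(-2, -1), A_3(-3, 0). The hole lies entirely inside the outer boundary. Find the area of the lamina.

Outer boundary:
Apply the shoelace (surveyor's) formula: 2A = Σ (x_i·y_{i+1} − x_{i+1}·y_i), indices taken mod 5.
Σ = (60) + (9) + (190) + (141) + (285) = 685
Area = |Σ|/2 = 342.5.
Hole:
Apply the shoelace formula: 2A = Σ (x_i·y_{i+1} − x_{i+1}·y_i), indices taken mod 3.
Σ = (5) + (-3) + (3) = 5
Area = |Σ|/2 = 2.5.
Net area = 342.5 − 2.5 = 340.

340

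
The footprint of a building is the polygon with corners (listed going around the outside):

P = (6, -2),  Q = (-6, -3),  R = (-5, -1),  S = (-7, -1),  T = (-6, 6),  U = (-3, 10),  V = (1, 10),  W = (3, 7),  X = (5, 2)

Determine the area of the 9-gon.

122.5

Apply the surveyor's formula: 2A = Σ (x_i·y_{i+1} − x_{i+1}·y_i), indices taken mod 9.
Σ = (-30) + (-9) + (-2) + (-48) + (-42) + (-40) + (-23) + (-29) + (-22) = -245
Area = |Σ|/2 = 122.5.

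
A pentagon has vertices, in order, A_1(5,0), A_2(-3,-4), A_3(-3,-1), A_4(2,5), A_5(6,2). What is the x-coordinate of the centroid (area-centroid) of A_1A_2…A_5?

Apply the shoelace formula. First the cross-terms c_i = x_i·y_{i+1} − x_{i+1}·y_i:
  -20, -9, -13, -26, -10  ⇒  2A = -78, A = -39.
Then Σ (x_i + x_{i+1})·c_i = -291, so x̄ = -291 / (6·(-39)) = 97/78.

97/78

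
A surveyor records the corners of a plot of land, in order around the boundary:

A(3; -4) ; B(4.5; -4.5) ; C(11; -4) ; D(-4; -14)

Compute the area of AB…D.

Apply the surveyor's formula: 2A = Σ (x_i·y_{i+1} − x_{i+1}·y_i), indices taken mod 4.
Σ = (4.5) + (31.5) + (-170) + (58) = -76
Area = |Σ|/2 = 38.

38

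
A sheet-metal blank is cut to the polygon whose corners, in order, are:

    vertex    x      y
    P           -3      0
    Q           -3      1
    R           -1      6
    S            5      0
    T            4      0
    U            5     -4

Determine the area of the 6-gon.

Apply the shoelace (surveyor's) formula: 2A = Σ (x_i·y_{i+1} − x_{i+1}·y_i), indices taken mod 6.
P→Q: (-3)(1) − (-3)(0) = -3
Q→R: (-3)(6) − (-1)(1) = -17
R→S: (-1)(0) − (5)(6) = -30
S→T: (5)(0) − (4)(0) = 0
T→U: (4)(-4) − (5)(0) = -16
U→P: (5)(0) − (-3)(-4) = -12
Σ = -78
Area = |Σ|/2 = 39.

39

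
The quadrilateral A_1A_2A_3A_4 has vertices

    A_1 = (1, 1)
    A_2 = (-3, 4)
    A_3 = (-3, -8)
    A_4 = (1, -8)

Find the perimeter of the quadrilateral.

30

|A_1A_2| = √((-4)² + (3)²) = √25 = 5
|A_2A_3| = √((0)² + (-12)²) = √144 = 12
|A_3A_4| = √((4)² + (0)²) = √16 = 4
|A_4A_1| = √((0)² + (9)²) = √81 = 9
Perimeter = 5 + 12 + 4 + 9 = 30.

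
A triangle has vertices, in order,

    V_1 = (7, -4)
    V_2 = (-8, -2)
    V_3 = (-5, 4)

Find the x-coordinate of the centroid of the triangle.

-2

Apply the shoelace (surveyor's) formula. First the cross-terms c_i = x_i·y_{i+1} − x_{i+1}·y_i:
  -46, -42, -8  ⇒  2A = -96, A = -48.
Then Σ (x_i + x_{i+1})·c_i = 576, so x̄ = 576 / (6·(-48)) = -2.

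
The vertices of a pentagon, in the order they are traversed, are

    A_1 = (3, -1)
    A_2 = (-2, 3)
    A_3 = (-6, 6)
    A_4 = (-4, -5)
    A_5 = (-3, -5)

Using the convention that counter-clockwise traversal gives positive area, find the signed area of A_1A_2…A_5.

Apply the surveyor's formula: 2A = Σ (x_i·y_{i+1} − x_{i+1}·y_i), indices taken mod 5.
Σ = (7) + (6) + (54) + (5) + (18) = 90
Signed area = Σ/2 = 45 (positive ⇒ counter-clockwise traversal).

45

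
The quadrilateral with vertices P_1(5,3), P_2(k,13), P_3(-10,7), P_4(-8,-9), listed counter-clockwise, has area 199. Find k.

9

The doubled signed area Σ (x_i y_{i+1} − x_{i+1} y_i) is linear in k.
With k=0 it equals 362; the coefficient of k is 4 (from the two edges through P_2).
So 4·k + 362 = 2·199 = 398 ⇒ k = 9.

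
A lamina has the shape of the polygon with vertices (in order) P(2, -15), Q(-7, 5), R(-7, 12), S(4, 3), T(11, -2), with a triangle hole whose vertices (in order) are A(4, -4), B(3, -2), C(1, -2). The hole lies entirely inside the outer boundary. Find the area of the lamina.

Outer boundary:
Cross-terms: -95, -49, -69, -41, -161  ⇒  Σ = -415
Area = |Σ|/2 = 207.5.
Hole:
Apply Gauss's area formula: 2A = Σ (x_i·y_{i+1} − x_{i+1}·y_i), indices taken mod 3.
Cross-terms: 4, -4, 4  ⇒  Σ = 4
Area = |Σ|/2 = 2.
Net area = 207.5 − 2 = 205.5.

205.5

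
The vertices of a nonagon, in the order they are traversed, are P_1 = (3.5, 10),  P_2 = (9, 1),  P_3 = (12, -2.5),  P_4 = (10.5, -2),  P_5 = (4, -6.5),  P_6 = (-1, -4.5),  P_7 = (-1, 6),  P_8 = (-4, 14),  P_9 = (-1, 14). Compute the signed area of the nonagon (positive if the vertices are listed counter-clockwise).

Σ = (-86.5) + (-34.5) + (2.25) + (-60.25) + (-24.5) + (-10.5) + (10) + (-42) + (-59) = -305
Signed area = Σ/2 = -152.5 (negative ⇒ clockwise traversal).

-152.5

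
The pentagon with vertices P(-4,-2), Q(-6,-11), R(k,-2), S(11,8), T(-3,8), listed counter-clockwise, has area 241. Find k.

14

Write out the shoelace sum; only the two edges meeting at R involve k:
2·Area = [((-6)·(-2) − k·(-11)) + (k·8 − 11·(-2))] + 182
       = 19·k + 216 = 482
⇒ k = 14.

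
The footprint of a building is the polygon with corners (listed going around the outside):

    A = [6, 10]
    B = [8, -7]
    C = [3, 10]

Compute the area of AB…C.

25.5

Apply Gauss's area formula: 2A = Σ (x_i·y_{i+1} − x_{i+1}·y_i), indices taken mod 3.
Cross-terms: -122, 101, -30  ⇒  Σ = -51
Area = |Σ|/2 = 25.5.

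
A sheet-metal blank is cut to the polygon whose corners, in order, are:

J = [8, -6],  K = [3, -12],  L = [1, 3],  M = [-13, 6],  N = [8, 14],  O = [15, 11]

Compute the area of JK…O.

271

Apply the shoelace formula: 2A = Σ (x_i·y_{i+1} − x_{i+1}·y_i), indices taken mod 6.
Σ = (-78) + (21) + (45) + (-230) + (-122) + (-178) = -542
Area = |Σ|/2 = 271.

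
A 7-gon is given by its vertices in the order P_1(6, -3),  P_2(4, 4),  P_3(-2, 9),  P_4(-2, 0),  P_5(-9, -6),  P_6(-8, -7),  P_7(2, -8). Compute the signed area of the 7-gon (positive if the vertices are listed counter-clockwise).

122.5

Apply the shoelace formula: 2A = Σ (x_i·y_{i+1} − x_{i+1}·y_i), indices taken mod 7.
Σ = (36) + (44) + (18) + (12) + (15) + (78) + (42) = 245
Signed area = Σ/2 = 122.5 (positive ⇒ counter-clockwise traversal).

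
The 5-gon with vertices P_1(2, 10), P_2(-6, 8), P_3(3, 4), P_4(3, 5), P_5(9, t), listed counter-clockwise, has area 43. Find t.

10

Write out the shoelace sum; only the two edges meeting at P_5 involve t:
2·Area = [(3·t − 9·5) + (9·10 − 2·t)] + 31
       = 1·t + 76 = 86
⇒ t = 10.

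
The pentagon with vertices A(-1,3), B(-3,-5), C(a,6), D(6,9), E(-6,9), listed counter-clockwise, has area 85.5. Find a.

8

Write out the shoelace sum; only the two edges meeting at C involve a:
2·Area = [((-3)·6 − a·(-5)) + (a·9 − 6·6)] + 113
       = 14·a + 59 = 171
⇒ a = 8.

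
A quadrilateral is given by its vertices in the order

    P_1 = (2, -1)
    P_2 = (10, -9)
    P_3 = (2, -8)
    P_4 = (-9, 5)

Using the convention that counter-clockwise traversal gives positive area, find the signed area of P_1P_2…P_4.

Apply the shoelace formula: 2A = Σ (x_i·y_{i+1} − x_{i+1}·y_i), indices taken mod 4.
Σ = (-8) + (-62) + (-62) + (-1) = -133
Signed area = Σ/2 = -66.5 (negative ⇒ clockwise traversal).

-66.5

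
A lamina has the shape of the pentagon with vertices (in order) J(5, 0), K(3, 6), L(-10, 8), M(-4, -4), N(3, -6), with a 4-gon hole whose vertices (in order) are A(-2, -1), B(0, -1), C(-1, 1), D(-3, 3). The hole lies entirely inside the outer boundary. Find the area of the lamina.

Outer boundary:
Apply the shoelace formula: 2A = Σ (x_i·y_{i+1} − x_{i+1}·y_i), indices taken mod 5.
Σ = (30) + (84) + (72) + (36) + (30) = 252
Area = |Σ|/2 = 126.
Hole:
Apply Gauss's area formula: 2A = Σ (x_i·y_{i+1} − x_{i+1}·y_i), indices taken mod 4.
Cross-terms: 2, -1, 0, 9  ⇒  Σ = 10
Area = |Σ|/2 = 5.
Net area = 126 − 5 = 121.

121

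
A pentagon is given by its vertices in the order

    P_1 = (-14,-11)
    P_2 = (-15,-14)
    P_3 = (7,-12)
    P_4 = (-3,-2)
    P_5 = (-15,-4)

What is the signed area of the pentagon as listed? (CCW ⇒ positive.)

175

Σ = (31) + (278) + (-50) + (-18) + (109) = 350
Signed area = Σ/2 = 175 (positive ⇒ counter-clockwise traversal).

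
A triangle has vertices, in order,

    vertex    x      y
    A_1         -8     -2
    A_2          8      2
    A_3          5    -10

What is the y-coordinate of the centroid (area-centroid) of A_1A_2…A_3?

-10/3

Apply Gauss's area formula. First the cross-terms c_i = x_i·y_{i+1} − x_{i+1}·y_i:
  0, -90, -90  ⇒  2A = -180, A = -90.
Then Σ (y_i + y_{i+1})·c_i = 1800, so ȳ = 1800 / (6·(-90)) = -10/3.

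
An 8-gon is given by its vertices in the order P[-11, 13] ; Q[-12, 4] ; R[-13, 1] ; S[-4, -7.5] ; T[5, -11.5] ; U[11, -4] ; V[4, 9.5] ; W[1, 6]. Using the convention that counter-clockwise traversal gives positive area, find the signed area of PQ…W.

328.75

Cross-terms: 112, 40, 101.5, 83.5, 106.5, 120.5, 14.5, 79  ⇒  Σ = 657.5
Signed area = Σ/2 = 328.75 (positive ⇒ counter-clockwise traversal).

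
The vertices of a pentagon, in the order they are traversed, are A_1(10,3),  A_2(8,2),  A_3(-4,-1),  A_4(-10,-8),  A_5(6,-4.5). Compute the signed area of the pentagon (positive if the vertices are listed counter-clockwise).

Apply the shoelace formula: 2A = Σ (x_i·y_{i+1} − x_{i+1}·y_i), indices taken mod 5.
Σ = (-4) + (0) + (22) + (93) + (63) = 174
Signed area = Σ/2 = 87 (positive ⇒ counter-clockwise traversal).

87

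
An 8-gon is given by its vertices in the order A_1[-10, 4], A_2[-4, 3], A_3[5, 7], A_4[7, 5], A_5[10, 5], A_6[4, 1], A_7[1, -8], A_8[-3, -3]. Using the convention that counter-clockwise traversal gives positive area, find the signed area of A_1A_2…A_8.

Cross-terms: -14, -43, -24, -15, -10, -33, -27, -42  ⇒  Σ = -208
Signed area = Σ/2 = -104 (negative ⇒ clockwise traversal).

-104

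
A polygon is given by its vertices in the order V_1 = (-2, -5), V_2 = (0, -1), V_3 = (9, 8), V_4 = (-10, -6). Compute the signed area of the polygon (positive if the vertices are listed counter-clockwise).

37.5

Apply the shoelace (surveyor's) formula: 2A = Σ (x_i·y_{i+1} − x_{i+1}·y_i), indices taken mod 4.
Σ = (2) + (9) + (26) + (38) = 75
Signed area = Σ/2 = 37.5 (positive ⇒ counter-clockwise traversal).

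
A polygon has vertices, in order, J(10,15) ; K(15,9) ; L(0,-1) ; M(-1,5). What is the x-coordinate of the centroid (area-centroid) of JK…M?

Apply the shoelace formula. First the cross-terms c_i = x_i·y_{i+1} − x_{i+1}·y_i:
  -135, -15, -1, -65  ⇒  2A = -216, A = -108.
Then Σ (x_i + x_{i+1})·c_i = -4184, so x̄ = -4184 / (6·(-108)) = 523/81.

523/81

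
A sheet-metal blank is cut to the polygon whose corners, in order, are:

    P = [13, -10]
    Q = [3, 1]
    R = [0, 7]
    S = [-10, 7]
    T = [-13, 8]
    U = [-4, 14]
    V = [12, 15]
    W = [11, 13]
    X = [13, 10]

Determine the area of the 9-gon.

280.5

Apply the shoelace formula: 2A = Σ (x_i·y_{i+1} − x_{i+1}·y_i), indices taken mod 9.
Cross-terms: 43, 21, 70, 11, -150, -228, -9, -59, -260  ⇒  Σ = -561
Area = |Σ|/2 = 280.5.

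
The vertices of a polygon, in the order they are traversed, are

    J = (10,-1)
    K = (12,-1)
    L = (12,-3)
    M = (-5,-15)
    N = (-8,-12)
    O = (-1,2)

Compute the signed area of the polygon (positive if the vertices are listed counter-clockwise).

-162

Σ = (2) + (-24) + (-195) + (-60) + (-28) + (-19) = -324
Signed area = Σ/2 = -162 (negative ⇒ clockwise traversal).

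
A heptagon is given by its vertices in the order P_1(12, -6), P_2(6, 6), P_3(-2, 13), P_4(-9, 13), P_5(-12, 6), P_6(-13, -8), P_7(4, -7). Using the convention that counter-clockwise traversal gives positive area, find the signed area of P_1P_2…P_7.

Apply the shoelace (surveyor's) formula: 2A = Σ (x_i·y_{i+1} − x_{i+1}·y_i), indices taken mod 7.
Σ = (108) + (90) + (91) + (102) + (174) + (123) + (60) = 748
Signed area = Σ/2 = 374 (positive ⇒ counter-clockwise traversal).

374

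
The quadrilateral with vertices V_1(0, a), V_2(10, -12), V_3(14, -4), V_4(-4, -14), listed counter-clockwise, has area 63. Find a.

The doubled signed area Σ (x_i y_{i+1} − x_{i+1} y_i) is linear in a.
With a=0 it equals -84; the coefficient of a is -14 (from the two edges through V_1).
So -14·a + -84 = 2·63 = 126 ⇒ a = -15.

-15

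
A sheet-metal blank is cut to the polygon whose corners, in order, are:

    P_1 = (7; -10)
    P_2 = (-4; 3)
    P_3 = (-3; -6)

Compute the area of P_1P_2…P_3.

43

Apply the shoelace (surveyor's) formula: 2A = Σ (x_i·y_{i+1} − x_{i+1}·y_i), indices taken mod 3.
P_1→P_2: (7)(3) − (-4)(-10) = -19
P_2→P_3: (-4)(-6) − (-3)(3) = 33
P_3→P_1: (-3)(-10) − (7)(-6) = 72
Σ = 86
Area = |Σ|/2 = 43.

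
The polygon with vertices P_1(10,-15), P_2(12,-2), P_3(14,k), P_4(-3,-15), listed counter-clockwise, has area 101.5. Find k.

Write out the shoelace sum; only the two edges meeting at P_3 involve k:
2·Area = [(12·k − 14·(-2)) + (14·(-15) − (-3)·k)] + 355
       = 15·k + 173 = 203
⇒ k = 2.

2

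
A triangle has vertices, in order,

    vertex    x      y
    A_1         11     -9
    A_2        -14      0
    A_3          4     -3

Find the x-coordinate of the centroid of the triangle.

1/3

Apply the shoelace (surveyor's) formula. First the cross-terms c_i = x_i·y_{i+1} − x_{i+1}·y_i:
  -126, 42, -3  ⇒  2A = -87, A = -43.5.
Then Σ (x_i + x_{i+1})·c_i = -87, so x̄ = -87 / (6·(-43.5)) = 1/3.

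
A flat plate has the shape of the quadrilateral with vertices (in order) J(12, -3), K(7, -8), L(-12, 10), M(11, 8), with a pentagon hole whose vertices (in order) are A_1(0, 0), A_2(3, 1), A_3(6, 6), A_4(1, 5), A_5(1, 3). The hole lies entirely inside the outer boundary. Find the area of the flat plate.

201

Outer boundary:
Apply the shoelace (surveyor's) formula: 2A = Σ (x_i·y_{i+1} − x_{i+1}·y_i), indices taken mod 4.
Cross-terms: -75, -26, -206, -129  ⇒  Σ = -436
Area = |Σ|/2 = 218.
Hole:
Apply Gauss's area formula: 2A = Σ (x_i·y_{i+1} − x_{i+1}·y_i), indices taken mod 5.
Σ = (0) + (12) + (24) + (-2) + (0) = 34
Area = |Σ|/2 = 17.
Net area = 218 − 17 = 201.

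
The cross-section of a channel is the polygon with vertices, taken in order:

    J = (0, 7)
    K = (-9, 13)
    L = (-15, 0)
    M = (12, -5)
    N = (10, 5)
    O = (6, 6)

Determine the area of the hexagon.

Cross-terms: 63, 195, 75, 110, 30, 42  ⇒  Σ = 515
Area = |Σ|/2 = 257.5.

257.5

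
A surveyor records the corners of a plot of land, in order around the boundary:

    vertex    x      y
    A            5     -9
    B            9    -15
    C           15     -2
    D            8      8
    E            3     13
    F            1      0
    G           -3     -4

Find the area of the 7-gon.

229.5

Cross-terms: 6, 207, 136, 80, -13, -4, 47  ⇒  Σ = 459
Area = |Σ|/2 = 229.5.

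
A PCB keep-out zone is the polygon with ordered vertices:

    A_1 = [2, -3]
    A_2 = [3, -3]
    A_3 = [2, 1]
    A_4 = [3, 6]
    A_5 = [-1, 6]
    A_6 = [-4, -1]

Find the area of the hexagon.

Apply the surveyor's formula: 2A = Σ (x_i·y_{i+1} − x_{i+1}·y_i), indices taken mod 6.
A_1→A_2: (2)(-3) − (3)(-3) = 3
A_2→A_3: (3)(1) − (2)(-3) = 9
A_3→A_4: (2)(6) − (3)(1) = 9
A_4→A_5: (3)(6) − (-1)(6) = 24
A_5→A_6: (-1)(-1) − (-4)(6) = 25
A_6→A_1: (-4)(-3) − (2)(-1) = 14
Σ = 84
Area = |Σ|/2 = 42.

42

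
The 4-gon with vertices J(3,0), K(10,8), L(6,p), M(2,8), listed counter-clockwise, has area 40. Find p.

The doubled signed area Σ (x_i y_{i+1} − x_{i+1} y_i) is linear in p.
With p=0 it equals 0; the coefficient of p is 8 (from the two edges through L).
So 8·p + 0 = 2·40 = 80 ⇒ p = 10.

10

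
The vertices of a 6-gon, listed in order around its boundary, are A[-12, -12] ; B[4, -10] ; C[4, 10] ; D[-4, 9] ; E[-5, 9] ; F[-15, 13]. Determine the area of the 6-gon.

369.5

Apply the surveyor's formula: 2A = Σ (x_i·y_{i+1} − x_{i+1}·y_i), indices taken mod 6.
Σ = (168) + (80) + (76) + (9) + (70) + (336) = 739
Area = |Σ|/2 = 369.5.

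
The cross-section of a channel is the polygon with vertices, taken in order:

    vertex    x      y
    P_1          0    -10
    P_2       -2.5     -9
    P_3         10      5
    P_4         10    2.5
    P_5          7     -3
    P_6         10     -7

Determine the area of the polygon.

69.5

Cross-terms: -25, 77.5, -25, -47.5, -19, -100  ⇒  Σ = -139
Area = |Σ|/2 = 69.5.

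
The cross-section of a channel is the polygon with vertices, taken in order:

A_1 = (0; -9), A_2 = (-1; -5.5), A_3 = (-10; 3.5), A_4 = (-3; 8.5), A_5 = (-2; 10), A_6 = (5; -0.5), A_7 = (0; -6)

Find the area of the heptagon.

117

Apply the surveyor's formula: 2A = Σ (x_i·y_{i+1} − x_{i+1}·y_i), indices taken mod 7.
Σ = (-9) + (-58.5) + (-74.5) + (-13) + (-49) + (-30) + (0) = -234
Area = |Σ|/2 = 117.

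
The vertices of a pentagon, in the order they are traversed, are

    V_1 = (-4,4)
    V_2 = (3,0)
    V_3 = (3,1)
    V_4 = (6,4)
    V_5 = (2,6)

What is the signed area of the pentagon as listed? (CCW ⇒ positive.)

V_1→V_2: (-4)(0) − (3)(4) = -12
V_2→V_3: (3)(1) − (3)(0) = 3
V_3→V_4: (3)(4) − (6)(1) = 6
V_4→V_5: (6)(6) − (2)(4) = 28
V_5→V_1: (2)(4) − (-4)(6) = 32
Σ = 57
Signed area = Σ/2 = 28.5 (positive ⇒ counter-clockwise traversal).

28.5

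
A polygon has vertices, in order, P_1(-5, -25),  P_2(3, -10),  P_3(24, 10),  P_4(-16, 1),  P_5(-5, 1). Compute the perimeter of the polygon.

|P_1P_2| = √((8)² + (15)²) = √289 = 17
|P_2P_3| = √((21)² + (20)²) = √841 = 29
|P_3P_4| = √((-40)² + (-9)²) = √1681 = 41
|P_4P_5| = √((11)² + (0)²) = √121 = 11
|P_5P_1| = √((0)² + (-26)²) = √676 = 26
Perimeter = 17 + 29 + 41 + 11 + 26 = 124.

124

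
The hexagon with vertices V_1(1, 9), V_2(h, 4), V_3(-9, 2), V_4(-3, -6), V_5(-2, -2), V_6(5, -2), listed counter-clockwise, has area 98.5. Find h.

-6

The doubled signed area Σ (x_i y_{i+1} − x_{i+1} y_i) is linear in h.
With h=0 it equals 155; the coefficient of h is -7 (from the two edges through V_2).
So -7·h + 155 = 2·98.5 = 197 ⇒ h = -6.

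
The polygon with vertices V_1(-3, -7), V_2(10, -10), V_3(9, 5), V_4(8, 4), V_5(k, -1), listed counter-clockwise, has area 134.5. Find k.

Write out the shoelace sum; only the two edges meeting at V_5 involve k:
2·Area = [(8·(-1) − k·4) + (k·(-7) − (-3)·(-1))] + 236
       = -11·k + 225 = 269
⇒ k = -4.

-4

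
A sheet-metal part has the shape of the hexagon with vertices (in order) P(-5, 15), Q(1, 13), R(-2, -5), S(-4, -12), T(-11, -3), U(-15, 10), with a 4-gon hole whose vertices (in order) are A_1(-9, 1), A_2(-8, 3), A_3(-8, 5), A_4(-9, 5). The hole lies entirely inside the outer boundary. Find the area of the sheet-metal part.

249.5

Outer boundary:
Apply Gauss's area formula: 2A = Σ (x_i·y_{i+1} − x_{i+1}·y_i), indices taken mod 6.
Σ = (-80) + (21) + (4) + (-120) + (-155) + (-175) = -505
Area = |Σ|/2 = 252.5.
Hole:
Apply the shoelace (surveyor's) formula: 2A = Σ (x_i·y_{i+1} − x_{i+1}·y_i), indices taken mod 4.
Cross-terms: -19, -16, 5, 36  ⇒  Σ = 6
Area = |Σ|/2 = 3.
Net area = 252.5 − 3 = 249.5.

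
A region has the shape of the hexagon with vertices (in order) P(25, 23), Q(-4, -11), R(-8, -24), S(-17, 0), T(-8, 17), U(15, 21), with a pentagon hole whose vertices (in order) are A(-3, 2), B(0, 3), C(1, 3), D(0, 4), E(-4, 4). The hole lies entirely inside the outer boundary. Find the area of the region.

Outer boundary:
Apply the shoelace formula: 2A = Σ (x_i·y_{i+1} − x_{i+1}·y_i), indices taken mod 6.
P→Q: (25)(-11) − (-4)(23) = -183
Q→R: (-4)(-24) − (-8)(-11) = 8
R→S: (-8)(0) − (-17)(-24) = -408
S→T: (-17)(17) − (-8)(0) = -289
T→U: (-8)(21) − (15)(17) = -423
U→P: (15)(23) − (25)(21) = -180
Σ = -1475
Area = |Σ|/2 = 737.5.
Hole:
Cross-terms: -9, -3, 4, 16, 4  ⇒  Σ = 12
Area = |Σ|/2 = 6.
Net area = 737.5 − 6 = 731.5.

731.5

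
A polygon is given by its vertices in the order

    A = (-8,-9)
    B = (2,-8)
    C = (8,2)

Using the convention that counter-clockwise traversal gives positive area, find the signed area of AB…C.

A→B: (-8)(-8) − (2)(-9) = 82
B→C: (2)(2) − (8)(-8) = 68
C→A: (8)(-9) − (-8)(2) = -56
Σ = 94
Signed area = Σ/2 = 47 (positive ⇒ counter-clockwise traversal).

47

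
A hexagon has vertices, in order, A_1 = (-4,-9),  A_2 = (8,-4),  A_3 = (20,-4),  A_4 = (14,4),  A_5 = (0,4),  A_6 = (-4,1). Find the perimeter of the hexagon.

|A_1A_2| = √((12)² + (5)²) = √169 = 13
|A_2A_3| = √((12)² + (0)²) = √144 = 12
|A_3A_4| = √((-6)² + (8)²) = √100 = 10
|A_4A_5| = √((-14)² + (0)²) = √196 = 14
|A_5A_6| = √((-4)² + (-3)²) = √25 = 5
|A_6A_1| = √((0)² + (-10)²) = √100 = 10
Perimeter = 13 + 12 + 10 + 14 + 5 + 10 = 64.

64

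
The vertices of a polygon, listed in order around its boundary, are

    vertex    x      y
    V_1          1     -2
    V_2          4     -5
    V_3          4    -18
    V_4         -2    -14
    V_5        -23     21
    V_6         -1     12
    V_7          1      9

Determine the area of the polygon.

396

Apply the shoelace (surveyor's) formula: 2A = Σ (x_i·y_{i+1} − x_{i+1}·y_i), indices taken mod 7.
Σ = (3) + (-52) + (-92) + (-364) + (-255) + (-21) + (-11) = -792
Area = |Σ|/2 = 396.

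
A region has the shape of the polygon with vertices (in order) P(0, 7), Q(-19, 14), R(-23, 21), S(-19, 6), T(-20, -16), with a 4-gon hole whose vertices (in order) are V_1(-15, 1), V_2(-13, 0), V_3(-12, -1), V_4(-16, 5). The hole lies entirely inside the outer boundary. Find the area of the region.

Outer boundary:
Apply the shoelace (surveyor's) formula: 2A = Σ (x_i·y_{i+1} − x_{i+1}·y_i), indices taken mod 5.
Σ = (133) + (-77) + (261) + (424) + (-140) = 601
Area = |Σ|/2 = 300.5.
Hole:
Apply the shoelace (surveyor's) formula: 2A = Σ (x_i·y_{i+1} − x_{i+1}·y_i), indices taken mod 4.
V_1→V_2: (-15)(0) − (-13)(1) = 13
V_2→V_3: (-13)(-1) − (-12)(0) = 13
V_3→V_4: (-12)(5) − (-16)(-1) = -76
V_4→V_1: (-16)(1) − (-15)(5) = 59
Σ = 9
Area = |Σ|/2 = 4.5.
Net area = 300.5 − 4.5 = 296.

296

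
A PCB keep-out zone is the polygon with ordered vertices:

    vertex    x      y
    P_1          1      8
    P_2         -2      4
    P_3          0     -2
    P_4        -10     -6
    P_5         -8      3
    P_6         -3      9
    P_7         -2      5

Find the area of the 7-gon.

Apply the surveyor's formula: 2A = Σ (x_i·y_{i+1} − x_{i+1}·y_i), indices taken mod 7.
P_1→P_2: (1)(4) − (-2)(8) = 20
P_2→P_3: (-2)(-2) − (0)(4) = 4
P_3→P_4: (0)(-6) − (-10)(-2) = -20
P_4→P_5: (-10)(3) − (-8)(-6) = -78
P_5→P_6: (-8)(9) − (-3)(3) = -63
P_6→P_7: (-3)(5) − (-2)(9) = 3
P_7→P_1: (-2)(8) − (1)(5) = -21
Σ = -155
Area = |Σ|/2 = 77.5.

77.5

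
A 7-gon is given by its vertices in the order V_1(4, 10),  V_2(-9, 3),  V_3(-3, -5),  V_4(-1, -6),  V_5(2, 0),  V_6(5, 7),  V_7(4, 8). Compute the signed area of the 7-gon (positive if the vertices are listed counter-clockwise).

Apply Gauss's area formula: 2A = Σ (x_i·y_{i+1} − x_{i+1}·y_i), indices taken mod 7.
Σ = (102) + (54) + (13) + (12) + (14) + (12) + (8) = 215
Signed area = Σ/2 = 107.5 (positive ⇒ counter-clockwise traversal).

107.5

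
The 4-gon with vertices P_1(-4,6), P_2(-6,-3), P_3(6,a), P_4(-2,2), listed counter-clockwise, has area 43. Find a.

-3

Write out the shoelace sum; only the two edges meeting at P_3 involve a:
2·Area = [((-6)·a − 6·(-3)) + (6·2 − (-2)·a)] + 44
       = -4·a + 74 = 86
⇒ a = -3.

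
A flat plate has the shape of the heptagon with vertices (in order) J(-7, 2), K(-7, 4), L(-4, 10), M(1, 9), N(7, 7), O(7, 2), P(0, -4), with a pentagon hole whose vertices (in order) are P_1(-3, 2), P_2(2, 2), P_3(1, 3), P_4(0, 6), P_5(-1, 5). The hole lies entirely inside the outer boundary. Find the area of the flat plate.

121

Outer boundary:
Cross-terms: -14, -54, -46, -56, -35, -28, -28  ⇒  Σ = -261
Area = |Σ|/2 = 130.5.
Hole:
Apply Gauss's area formula: 2A = Σ (x_i·y_{i+1} − x_{i+1}·y_i), indices taken mod 5.
P_1→P_2: (-3)(2) − (2)(2) = -10
P_2→P_3: (2)(3) − (1)(2) = 4
P_3→P_4: (1)(6) − (0)(3) = 6
P_4→P_5: (0)(5) − (-1)(6) = 6
P_5→P_1: (-1)(2) − (-3)(5) = 13
Σ = 19
Area = |Σ|/2 = 9.5.
Net area = 130.5 − 9.5 = 121.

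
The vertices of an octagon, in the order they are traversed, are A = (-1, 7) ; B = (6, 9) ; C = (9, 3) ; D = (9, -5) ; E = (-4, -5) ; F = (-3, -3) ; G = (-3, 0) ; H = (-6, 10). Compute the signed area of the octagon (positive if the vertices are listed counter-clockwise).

Apply Gauss's area formula: 2A = Σ (x_i·y_{i+1} − x_{i+1}·y_i), indices taken mod 8.
Cross-terms: -51, -63, -72, -65, -3, -9, -30, -32  ⇒  Σ = -325
Signed area = Σ/2 = -162.5 (negative ⇒ clockwise traversal).

-162.5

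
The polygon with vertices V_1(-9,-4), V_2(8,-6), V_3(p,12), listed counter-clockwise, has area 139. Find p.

The doubled signed area Σ (x_i y_{i+1} − x_{i+1} y_i) is linear in p.
With p=0 it equals 290; the coefficient of p is 2 (from the two edges through V_3).
So 2·p + 290 = 2·139 = 278 ⇒ p = -6.

-6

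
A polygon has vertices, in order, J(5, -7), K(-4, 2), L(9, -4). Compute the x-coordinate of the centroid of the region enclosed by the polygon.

Apply the shoelace formula. First the cross-terms c_i = x_i·y_{i+1} − x_{i+1}·y_i:
  -18, -2, -43  ⇒  2A = -63, A = -31.5.
Then Σ (x_i + x_{i+1})·c_i = -630, so x̄ = -630 / (6·(-31.5)) = 10/3.

10/3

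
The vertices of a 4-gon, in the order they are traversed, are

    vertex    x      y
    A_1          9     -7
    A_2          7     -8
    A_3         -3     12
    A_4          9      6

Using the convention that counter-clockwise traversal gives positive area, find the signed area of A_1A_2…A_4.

-103

Apply the shoelace formula: 2A = Σ (x_i·y_{i+1} − x_{i+1}·y_i), indices taken mod 4.
A_1→A_2: (9)(-8) − (7)(-7) = -23
A_2→A_3: (7)(12) − (-3)(-8) = 60
A_3→A_4: (-3)(6) − (9)(12) = -126
A_4→A_1: (9)(-7) − (9)(6) = -117
Σ = -206
Signed area = Σ/2 = -103 (negative ⇒ clockwise traversal).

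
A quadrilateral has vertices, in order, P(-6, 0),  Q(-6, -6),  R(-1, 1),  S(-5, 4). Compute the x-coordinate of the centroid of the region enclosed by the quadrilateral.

-206/49

Apply Gauss's area formula. First the cross-terms c_i = x_i·y_{i+1} − x_{i+1}·y_i:
  36, -12, 1, 24  ⇒  2A = 49, A = 24.5.
Then Σ (x_i + x_{i+1})·c_i = -618, so x̄ = -618 / (6·24.5) = -206/49.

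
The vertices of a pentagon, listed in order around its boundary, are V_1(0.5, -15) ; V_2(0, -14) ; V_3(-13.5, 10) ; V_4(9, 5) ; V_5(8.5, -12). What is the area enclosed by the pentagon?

Cross-terms: -7, -189, -157.5, -150.5, -121.5  ⇒  Σ = -625.5
Area = |Σ|/2 = 312.75.

312.75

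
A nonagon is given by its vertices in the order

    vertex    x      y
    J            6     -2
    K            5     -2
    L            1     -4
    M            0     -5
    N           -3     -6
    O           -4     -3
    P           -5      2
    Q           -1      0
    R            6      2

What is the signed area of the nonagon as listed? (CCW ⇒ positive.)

-51

J→K: (6)(-2) − (5)(-2) = -2
K→L: (5)(-4) − (1)(-2) = -18
L→M: (1)(-5) − (0)(-4) = -5
M→N: (0)(-6) − (-3)(-5) = -15
N→O: (-3)(-3) − (-4)(-6) = -15
O→P: (-4)(2) − (-5)(-3) = -23
P→Q: (-5)(0) − (-1)(2) = 2
Q→R: (-1)(2) − (6)(0) = -2
R→J: (6)(-2) − (6)(2) = -24
Σ = -102
Signed area = Σ/2 = -51 (negative ⇒ clockwise traversal).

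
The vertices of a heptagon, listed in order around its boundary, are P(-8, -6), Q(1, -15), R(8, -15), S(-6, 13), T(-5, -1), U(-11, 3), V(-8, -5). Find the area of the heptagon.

188.5

Apply the surveyor's formula: 2A = Σ (x_i·y_{i+1} − x_{i+1}·y_i), indices taken mod 7.
Σ = (126) + (105) + (14) + (71) + (-26) + (79) + (8) = 377
Area = |Σ|/2 = 188.5.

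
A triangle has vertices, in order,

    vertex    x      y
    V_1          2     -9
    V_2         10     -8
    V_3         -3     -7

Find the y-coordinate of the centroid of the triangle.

Apply Gauss's area formula. First the cross-terms c_i = x_i·y_{i+1} − x_{i+1}·y_i:
  74, -94, 41  ⇒  2A = 21, A = 10.5.
Then Σ (y_i + y_{i+1})·c_i = -504, so ȳ = -504 / (6·10.5) = -8.

-8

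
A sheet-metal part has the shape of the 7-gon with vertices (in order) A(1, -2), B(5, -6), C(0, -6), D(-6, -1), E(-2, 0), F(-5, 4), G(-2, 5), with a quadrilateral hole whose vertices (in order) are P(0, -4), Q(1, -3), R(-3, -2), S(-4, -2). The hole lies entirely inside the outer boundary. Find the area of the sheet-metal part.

Outer boundary:
Cross-terms: 4, -30, -36, -2, -8, -17, -1  ⇒  Σ = -90
Area = |Σ|/2 = 45.
Hole:
Apply the surveyor's formula: 2A = Σ (x_i·y_{i+1} − x_{i+1}·y_i), indices taken mod 4.
Σ = (4) + (-11) + (-2) + (16) = 7
Area = |Σ|/2 = 3.5.
Net area = 45 − 3.5 = 41.5.

41.5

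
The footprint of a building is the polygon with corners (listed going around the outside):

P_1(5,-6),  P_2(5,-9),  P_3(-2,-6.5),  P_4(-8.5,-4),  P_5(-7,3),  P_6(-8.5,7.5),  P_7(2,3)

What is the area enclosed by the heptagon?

P_1→P_2: (5)(-9) − (5)(-6) = -15
P_2→P_3: (5)(-6.5) − (-2)(-9) = -50.5
P_3→P_4: (-2)(-4) − (-8.5)(-6.5) = -47.25
P_4→P_5: (-8.5)(3) − (-7)(-4) = -53.5
P_5→P_6: (-7)(7.5) − (-8.5)(3) = -27
P_6→P_7: (-8.5)(3) − (2)(7.5) = -40.5
P_7→P_1: (2)(-6) − (5)(3) = -27
Σ = -260.75
Area = |Σ|/2 = 130.375.

130.375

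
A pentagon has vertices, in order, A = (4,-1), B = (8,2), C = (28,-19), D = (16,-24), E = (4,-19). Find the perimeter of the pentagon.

|AB| = √((4)² + (3)²) = √25 = 5
|BC| = √((20)² + (-21)²) = √841 = 29
|CD| = √((-12)² + (-5)²) = √169 = 13
|DE| = √((-12)² + (5)²) = √169 = 13
|EA| = √((0)² + (18)²) = √324 = 18
Perimeter = 5 + 29 + 13 + 13 + 18 = 78.

78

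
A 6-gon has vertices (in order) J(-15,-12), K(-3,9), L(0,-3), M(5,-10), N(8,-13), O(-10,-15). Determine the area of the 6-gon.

243.5

Apply Gauss's area formula: 2A = Σ (x_i·y_{i+1} − x_{i+1}·y_i), indices taken mod 6.
J→K: (-15)(9) − (-3)(-12) = -171
K→L: (-3)(-3) − (0)(9) = 9
L→M: (0)(-10) − (5)(-3) = 15
M→N: (5)(-13) − (8)(-10) = 15
N→O: (8)(-15) − (-10)(-13) = -250
O→J: (-10)(-12) − (-15)(-15) = -105
Σ = -487
Area = |Σ|/2 = 243.5.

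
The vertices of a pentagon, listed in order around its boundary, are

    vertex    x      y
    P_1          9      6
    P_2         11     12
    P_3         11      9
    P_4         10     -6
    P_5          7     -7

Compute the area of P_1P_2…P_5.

Apply the surveyor's formula: 2A = Σ (x_i·y_{i+1} − x_{i+1}·y_i), indices taken mod 5.
Σ = (42) + (-33) + (-156) + (-28) + (105) = -70
Area = |Σ|/2 = 35.

35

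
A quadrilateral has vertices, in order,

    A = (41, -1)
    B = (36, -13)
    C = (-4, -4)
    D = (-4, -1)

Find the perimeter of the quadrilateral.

102

|AB| = √((-5)² + (-12)²) = √169 = 13
|BC| = √((-40)² + (9)²) = √1681 = 41
|CD| = √((0)² + (3)²) = √9 = 3
|DA| = √((45)² + (0)²) = √2025 = 45
Perimeter = 13 + 41 + 3 + 45 = 102.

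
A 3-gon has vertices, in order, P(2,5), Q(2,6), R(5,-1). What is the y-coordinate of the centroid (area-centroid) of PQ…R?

Apply the shoelace (surveyor's) formula. First the cross-terms c_i = x_i·y_{i+1} − x_{i+1}·y_i:
  2, -32, 27  ⇒  2A = -3, A = -1.5.
Then Σ (y_i + y_{i+1})·c_i = -30, so ȳ = -30 / (6·(-1.5)) = 10/3.

10/3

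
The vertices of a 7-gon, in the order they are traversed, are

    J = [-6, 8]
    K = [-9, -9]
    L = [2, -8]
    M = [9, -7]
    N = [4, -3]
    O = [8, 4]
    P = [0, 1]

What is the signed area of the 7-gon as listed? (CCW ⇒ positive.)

164.5

Apply the surveyor's formula: 2A = Σ (x_i·y_{i+1} − x_{i+1}·y_i), indices taken mod 7.
Cross-terms: 126, 90, 58, 1, 40, 8, 6  ⇒  Σ = 329
Signed area = Σ/2 = 164.5 (positive ⇒ counter-clockwise traversal).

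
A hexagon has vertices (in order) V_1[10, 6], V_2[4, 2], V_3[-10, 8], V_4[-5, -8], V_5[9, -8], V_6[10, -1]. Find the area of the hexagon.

Cross-terms: -4, 52, 120, 112, 71, 70  ⇒  Σ = 421
Area = |Σ|/2 = 210.5.

210.5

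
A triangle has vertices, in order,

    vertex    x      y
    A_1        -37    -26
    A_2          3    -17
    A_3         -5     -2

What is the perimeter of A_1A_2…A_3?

|A_1A_2| = √((40)² + (9)²) = √1681 = 41
|A_2A_3| = √((-8)² + (15)²) = √289 = 17
|A_3A_1| = √((-32)² + (-24)²) = √1600 = 40
Perimeter = 41 + 17 + 40 = 98.

98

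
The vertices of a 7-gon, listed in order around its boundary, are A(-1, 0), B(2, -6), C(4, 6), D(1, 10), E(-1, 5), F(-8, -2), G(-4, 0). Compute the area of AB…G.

62.5

Apply the surveyor's formula: 2A = Σ (x_i·y_{i+1} − x_{i+1}·y_i), indices taken mod 7.
A→B: (-1)(-6) − (2)(0) = 6
B→C: (2)(6) − (4)(-6) = 36
C→D: (4)(10) − (1)(6) = 34
D→E: (1)(5) − (-1)(10) = 15
E→F: (-1)(-2) − (-8)(5) = 42
F→G: (-8)(0) − (-4)(-2) = -8
G→A: (-4)(0) − (-1)(0) = 0
Σ = 125
Area = |Σ|/2 = 62.5.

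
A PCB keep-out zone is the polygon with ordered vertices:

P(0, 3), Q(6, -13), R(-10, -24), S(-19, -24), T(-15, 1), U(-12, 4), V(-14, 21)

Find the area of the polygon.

Apply the shoelace (surveyor's) formula: 2A = Σ (x_i·y_{i+1} − x_{i+1}·y_i), indices taken mod 7.
P→Q: (0)(-13) − (6)(3) = -18
Q→R: (6)(-24) − (-10)(-13) = -274
R→S: (-10)(-24) − (-19)(-24) = -216
S→T: (-19)(1) − (-15)(-24) = -379
T→U: (-15)(4) − (-12)(1) = -48
U→V: (-12)(21) − (-14)(4) = -196
V→P: (-14)(3) − (0)(21) = -42
Σ = -1173
Area = |Σ|/2 = 586.5.

586.5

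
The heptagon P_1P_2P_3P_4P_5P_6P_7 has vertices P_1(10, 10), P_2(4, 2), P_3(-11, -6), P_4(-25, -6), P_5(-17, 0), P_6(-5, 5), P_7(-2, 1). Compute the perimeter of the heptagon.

|P_1P_2| = √((-6)² + (-8)²) = √100 = 10
|P_2P_3| = √((-15)² + (-8)²) = √289 = 17
|P_3P_4| = √((-14)² + (0)²) = √196 = 14
|P_4P_5| = √((8)² + (6)²) = √100 = 10
|P_5P_6| = √((12)² + (5)²) = √169 = 13
|P_6P_7| = √((3)² + (-4)²) = √25 = 5
|P_7P_1| = √((12)² + (9)²) = √225 = 15
Perimeter = 10 + 17 + 14 + 10 + 13 + 5 + 15 = 84.

84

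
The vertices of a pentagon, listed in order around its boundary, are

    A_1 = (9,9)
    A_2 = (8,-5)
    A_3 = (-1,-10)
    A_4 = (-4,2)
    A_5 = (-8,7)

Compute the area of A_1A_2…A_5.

Apply the shoelace formula: 2A = Σ (x_i·y_{i+1} − x_{i+1}·y_i), indices taken mod 5.
Cross-terms: -117, -85, -42, -12, -135  ⇒  Σ = -391
Area = |Σ|/2 = 195.5.

195.5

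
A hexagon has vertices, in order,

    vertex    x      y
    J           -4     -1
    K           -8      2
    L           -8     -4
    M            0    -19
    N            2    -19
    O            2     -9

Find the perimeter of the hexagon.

|JK| = √((-4)² + (3)²) = √25 = 5
|KL| = √((0)² + (-6)²) = √36 = 6
|LM| = √((8)² + (-15)²) = √289 = 17
|MN| = √((2)² + (0)²) = √4 = 2
|NO| = √((0)² + (10)²) = √100 = 10
|OJ| = √((-6)² + (8)²) = √100 = 10
Perimeter = 5 + 6 + 17 + 2 + 10 + 10 = 50.

50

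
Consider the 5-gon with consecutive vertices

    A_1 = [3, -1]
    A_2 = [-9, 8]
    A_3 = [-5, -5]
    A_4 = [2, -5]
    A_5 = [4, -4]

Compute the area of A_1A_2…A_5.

Σ = (15) + (85) + (35) + (12) + (8) = 155
Area = |Σ|/2 = 77.5.

77.5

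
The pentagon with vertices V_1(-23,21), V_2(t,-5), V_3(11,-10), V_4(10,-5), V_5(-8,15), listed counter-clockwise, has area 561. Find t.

-20

Write out the shoelace sum; only the two edges meeting at V_2 involve t:
2·Area = [((-23)·(-5) − t·21) + (t·(-10) − 11·(-5))] + 332
       = -31·t + 502 = 1122
⇒ t = -20.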